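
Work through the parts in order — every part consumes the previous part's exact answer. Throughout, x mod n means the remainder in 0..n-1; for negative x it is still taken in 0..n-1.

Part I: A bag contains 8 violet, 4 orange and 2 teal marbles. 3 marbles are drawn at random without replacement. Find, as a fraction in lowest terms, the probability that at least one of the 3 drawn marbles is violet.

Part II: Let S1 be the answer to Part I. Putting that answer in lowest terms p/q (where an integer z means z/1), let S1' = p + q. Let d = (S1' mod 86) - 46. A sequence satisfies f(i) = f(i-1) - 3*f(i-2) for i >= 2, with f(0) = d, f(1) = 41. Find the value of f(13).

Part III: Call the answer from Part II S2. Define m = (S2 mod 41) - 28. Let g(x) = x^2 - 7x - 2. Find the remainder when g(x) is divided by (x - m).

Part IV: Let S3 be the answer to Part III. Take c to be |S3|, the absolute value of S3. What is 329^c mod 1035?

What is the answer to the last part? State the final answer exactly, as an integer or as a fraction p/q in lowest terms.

Part I: total draws C(14,3) = 364; complement C(6,3) = 20; favorable 364 - 20 = 344; P = 86/91; answer 86/91
Part II: S1 = 86/91; threaded value p + q = 177; d = -41; f(2) = 1*(41) - 3*(-41) = 164; iterating: f(2)=164, f(3)=41, f(4)=-451, f(5)=-574, f(6)=779, f(7)=2501, f(8)=164, f(9)=-7339, f(10)=-7831, f(11)=14186, f(12)=37679, f(13)=-4879; answer -4879
Part III: S2 = -4879; m = -28; remainder = value at the root: 1*(-28)^2 - 7*(-28)^1 - 2 = (784) + (196) + (-2) = 978; answer 978
Part IV: S3 = 978; c = 978; squarings mod 1035: 329^1=329, 329^2=601, 329^4=1021, 329^8=196, 329^16=121, 329^32=151, 329^64=31, 329^128=961, 329^256=301, 329^512=556; 329^978 = 329^2 * 329^16 * 329^64 * 329^128 * 329^256 * 329^512 = 496 (mod 1035); answer 496

496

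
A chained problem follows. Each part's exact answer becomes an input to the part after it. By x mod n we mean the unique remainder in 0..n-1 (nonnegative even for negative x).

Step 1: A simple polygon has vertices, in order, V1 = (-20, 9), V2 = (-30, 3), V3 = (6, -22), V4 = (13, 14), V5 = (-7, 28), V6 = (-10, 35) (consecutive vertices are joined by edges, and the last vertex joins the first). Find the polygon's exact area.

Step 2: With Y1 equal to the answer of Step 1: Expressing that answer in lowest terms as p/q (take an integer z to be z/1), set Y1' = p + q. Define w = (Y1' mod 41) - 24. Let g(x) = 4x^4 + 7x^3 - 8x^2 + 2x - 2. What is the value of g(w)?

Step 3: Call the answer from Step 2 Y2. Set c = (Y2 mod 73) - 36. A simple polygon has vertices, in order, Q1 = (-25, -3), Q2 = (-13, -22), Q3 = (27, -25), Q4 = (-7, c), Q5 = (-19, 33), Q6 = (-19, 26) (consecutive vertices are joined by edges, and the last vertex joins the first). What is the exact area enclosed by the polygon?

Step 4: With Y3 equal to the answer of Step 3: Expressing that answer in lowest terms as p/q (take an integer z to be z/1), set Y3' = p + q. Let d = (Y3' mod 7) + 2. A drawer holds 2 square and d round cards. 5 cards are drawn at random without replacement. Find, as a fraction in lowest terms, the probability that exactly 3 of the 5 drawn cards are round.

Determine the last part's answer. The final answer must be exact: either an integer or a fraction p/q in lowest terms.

5/14

Step 1: cross terms: (-20*3 - -30*9)=210, (-30*-22 - 6*3)=642, (6*14 - 13*-22)=370, (13*28 - -7*14)=462, (-7*35 - -10*28)=35, (-10*9 - -20*35)=610; twice the area = |2329| = 2329; area = 2329/2; answer 2329/2
Step 2: Y1 = 2329/2; threaded value p + q = 2331; w = 11; 4*(11)^4 + 7*(11)^3 - 8*(11)^2 + 2*(11)^1 - 2 = (58564) + (9317) + (-968) + (22) + (-2) = 66933; answer 66933
Step 3: Y2 = 66933; c = 29; cross terms: (-25*-22 - -13*-3)=511, (-13*-25 - 27*-22)=919, (27*29 - -7*-25)=608, (-7*33 - -19*29)=320, (-19*26 - -19*33)=133, (-19*-3 - -25*26)=707; twice the area = |3198| = 3198; area = 1599; answer 1599
Step 4: Y3 = 1599; threaded value p + q = 1600; d = 6; total draws C(8,5) = 56; favorable C(6,3)*C(2,2) = 20; P = 5/14; answer 5/14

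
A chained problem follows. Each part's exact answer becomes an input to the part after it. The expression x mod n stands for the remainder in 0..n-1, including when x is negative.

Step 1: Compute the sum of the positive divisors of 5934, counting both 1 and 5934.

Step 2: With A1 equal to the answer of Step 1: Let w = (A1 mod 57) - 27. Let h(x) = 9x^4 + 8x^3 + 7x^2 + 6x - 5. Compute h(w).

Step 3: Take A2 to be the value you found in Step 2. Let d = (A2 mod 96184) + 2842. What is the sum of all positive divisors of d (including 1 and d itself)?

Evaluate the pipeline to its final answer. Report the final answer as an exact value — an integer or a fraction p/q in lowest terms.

Step 1: 5934 = 2 * 3 * 23 * 43; sigma = (1 + 2) * (1 + 3) * (1 + 23) * (1 + 43) = 3 * 4 * 24 * 44 = 12672; answer 12672
Step 2: A1 = 12672; w = -9; 9*(-9)^4 + 8*(-9)^3 + 7*(-9)^2 + 6*(-9)^1 - 5 = (59049) + (-5832) + (567) + (-54) + (-5) = 53725; answer 53725
Step 3: A2 = 53725; d = 56567; 56567 = 7 * 8081; sigma = (1 + 7) * (1 + 8081) = 8 * 8082 = 64656; answer 64656

64656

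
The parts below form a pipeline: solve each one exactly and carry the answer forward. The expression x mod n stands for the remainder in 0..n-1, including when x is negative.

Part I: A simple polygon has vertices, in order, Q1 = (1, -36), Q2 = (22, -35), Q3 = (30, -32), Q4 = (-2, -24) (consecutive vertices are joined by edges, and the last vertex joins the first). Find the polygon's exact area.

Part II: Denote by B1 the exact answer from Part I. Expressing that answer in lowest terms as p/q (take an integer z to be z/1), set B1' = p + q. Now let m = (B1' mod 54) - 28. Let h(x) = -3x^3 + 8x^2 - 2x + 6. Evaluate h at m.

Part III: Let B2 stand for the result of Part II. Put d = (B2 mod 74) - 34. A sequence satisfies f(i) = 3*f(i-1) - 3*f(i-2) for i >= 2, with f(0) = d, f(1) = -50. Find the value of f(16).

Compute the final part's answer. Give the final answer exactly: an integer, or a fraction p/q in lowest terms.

-761076

Part I: cross terms: (1*-35 - 22*-36)=757, (22*-32 - 30*-35)=346, (30*-24 - -2*-32)=-784, (-2*-36 - 1*-24)=96; twice the area = |415| = 415; area = 415/2; answer 415/2
Part II: B1 = 415/2; threaded value p + q = 417; m = 11; -3*(11)^3 + 8*(11)^2 - 2*(11)^1 + 6 = (-3993) + (968) + (-22) + (6) = -3041; answer -3041
Part III: B2 = -3041; d = 33; f(2) = 3*(-50) - 3*(33) = -249; iterating: f(2)=-249, f(3)=-597, f(4)=-1044, f(5)=-1341, f(6)=-891, f(7)=1350, f(8)=6723, f(9)=16119, f(10)=28188, f(11)=36207, f(12)=24057, f(13)=-36450, f(14)=-181521, f(15)=-435213, f(16)=-761076; answer -761076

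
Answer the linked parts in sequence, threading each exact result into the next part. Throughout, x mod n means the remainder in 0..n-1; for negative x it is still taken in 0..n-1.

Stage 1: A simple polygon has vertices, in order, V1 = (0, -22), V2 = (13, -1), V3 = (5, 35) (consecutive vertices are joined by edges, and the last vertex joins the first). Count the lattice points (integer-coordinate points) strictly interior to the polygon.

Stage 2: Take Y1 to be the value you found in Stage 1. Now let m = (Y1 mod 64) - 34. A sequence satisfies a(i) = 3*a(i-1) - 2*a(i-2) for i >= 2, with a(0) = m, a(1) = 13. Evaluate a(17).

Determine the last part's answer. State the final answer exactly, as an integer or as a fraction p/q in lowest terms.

-1703897

Stage 1: cross terms: (0*-1 - 13*-22)=286, (13*35 - 5*-1)=460, (5*-22 - 0*35)=-110; twice the area = |636| = 636; area = 318; boundary points = 1 + 4 + 1 = 6; strictly interior points = area - boundary/2 + 1 = 316; answer 316
Stage 2: Y1 = 316; m = 26; a(2) = 3*(13) - 2*(26) = -13; iterating: a(2)=-13, a(3)=-65, a(4)=-169, a(5)=-377, a(6)=-793, a(7)=-1625, a(8)=-3289, a(9)=-6617, a(10)=-13273, a(11)=-26585, a(12)=-53209, a(13)=-106457, a(14)=-212953, a(15)=-425945, a(16)=-851929, a(17)=-1703897; answer -1703897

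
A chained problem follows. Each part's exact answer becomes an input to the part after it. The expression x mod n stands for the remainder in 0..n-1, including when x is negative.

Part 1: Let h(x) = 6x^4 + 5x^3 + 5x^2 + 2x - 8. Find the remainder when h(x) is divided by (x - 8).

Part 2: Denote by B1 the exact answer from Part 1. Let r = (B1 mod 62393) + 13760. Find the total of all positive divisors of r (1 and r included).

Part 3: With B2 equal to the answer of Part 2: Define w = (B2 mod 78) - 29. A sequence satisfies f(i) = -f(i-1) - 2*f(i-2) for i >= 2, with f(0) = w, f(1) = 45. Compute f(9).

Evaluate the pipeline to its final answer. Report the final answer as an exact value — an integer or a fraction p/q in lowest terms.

-663

Part 1: remainder = value at the root: 6*(8)^4 + 5*(8)^3 + 5*(8)^2 + 2*(8)^1 - 8 = (24576) + (2560) + (320) + (16) + (-8) = 27464; answer 27464
Part 2: B1 = 27464; r = 41224; 41224 = 2^3 * 5153; sigma = (1 + 2 + 4 + 8) * (1 + 5153) = 15 * 5154 = 77310; answer 77310
Part 3: B2 = 77310; w = -17; f(2) = -1*(45) - 2*(-17) = -11; iterating: f(2)=-11, f(3)=-79, f(4)=101, f(5)=57, f(6)=-259, f(7)=145, f(8)=373, f(9)=-663; answer -663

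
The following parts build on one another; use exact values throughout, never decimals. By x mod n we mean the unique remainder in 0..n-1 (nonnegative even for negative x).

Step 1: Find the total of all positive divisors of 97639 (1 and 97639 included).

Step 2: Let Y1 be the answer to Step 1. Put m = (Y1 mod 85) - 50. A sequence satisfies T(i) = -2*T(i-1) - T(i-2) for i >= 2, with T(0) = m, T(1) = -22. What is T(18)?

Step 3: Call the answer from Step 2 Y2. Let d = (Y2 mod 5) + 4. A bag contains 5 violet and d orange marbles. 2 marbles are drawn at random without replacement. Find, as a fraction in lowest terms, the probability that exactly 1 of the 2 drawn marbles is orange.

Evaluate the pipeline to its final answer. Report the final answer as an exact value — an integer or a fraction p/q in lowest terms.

Step 1: 97639 = 251 * 389; sigma = (1 + 251) * (1 + 389) = 252 * 390 = 98280; answer 98280
Step 2: Y1 = 98280; m = -30; T(2) = -2*(-22) - 1*(-30) = 74; iterating: T(2)=74, T(3)=-126, T(4)=178, T(5)=-230, T(6)=282, T(7)=-334, T(8)=386, T(9)=-438, T(10)=490, T(11)=-542, T(12)=594, T(13)=-646, T(14)=698, T(15)=-750, T(16)=802, T(17)=-854, T(18)=906; answer 906
Step 3: Y2 = 906; d = 5; total draws C(10,2) = 45; favorable C(5,1)*C(5,1) = 25; P = 5/9; answer 5/9

5/9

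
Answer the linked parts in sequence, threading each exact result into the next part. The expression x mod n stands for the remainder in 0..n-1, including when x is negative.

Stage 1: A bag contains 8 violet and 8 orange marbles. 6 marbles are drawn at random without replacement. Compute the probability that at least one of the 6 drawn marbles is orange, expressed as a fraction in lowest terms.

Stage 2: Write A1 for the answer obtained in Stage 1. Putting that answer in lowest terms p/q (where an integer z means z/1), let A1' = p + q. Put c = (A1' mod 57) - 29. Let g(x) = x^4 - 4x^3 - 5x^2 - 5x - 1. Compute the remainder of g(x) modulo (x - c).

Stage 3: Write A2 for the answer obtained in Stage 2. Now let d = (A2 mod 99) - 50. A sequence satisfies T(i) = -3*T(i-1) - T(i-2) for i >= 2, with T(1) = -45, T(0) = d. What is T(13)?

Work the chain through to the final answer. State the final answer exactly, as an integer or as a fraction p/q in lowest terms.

Stage 1: total draws C(16,6) = 8008; complement C(8,6) = 28; favorable 8008 - 28 = 7980; P = 285/286; answer 285/286
Stage 2: A1 = 285/286; threaded value p + q = 571; c = -28; remainder = value at the root: 1*(-28)^4 - 4*(-28)^3 - 5*(-28)^2 - 5*(-28)^1 - 1 = (614656) + (87808) + (-3920) + (140) + (-1) = 698683; answer 698683
Stage 3: A2 = 698683; d = -10; T(2) = -3*(-45) - 1*(-10) = 145; iterating: T(2)=145, T(3)=-390, T(4)=1025, T(5)=-2685, T(6)=7030, T(7)=-18405, T(8)=48185, T(9)=-126150, T(10)=330265, T(11)=-864645, T(12)=2263670, T(13)=-5926365; answer -5926365

-5926365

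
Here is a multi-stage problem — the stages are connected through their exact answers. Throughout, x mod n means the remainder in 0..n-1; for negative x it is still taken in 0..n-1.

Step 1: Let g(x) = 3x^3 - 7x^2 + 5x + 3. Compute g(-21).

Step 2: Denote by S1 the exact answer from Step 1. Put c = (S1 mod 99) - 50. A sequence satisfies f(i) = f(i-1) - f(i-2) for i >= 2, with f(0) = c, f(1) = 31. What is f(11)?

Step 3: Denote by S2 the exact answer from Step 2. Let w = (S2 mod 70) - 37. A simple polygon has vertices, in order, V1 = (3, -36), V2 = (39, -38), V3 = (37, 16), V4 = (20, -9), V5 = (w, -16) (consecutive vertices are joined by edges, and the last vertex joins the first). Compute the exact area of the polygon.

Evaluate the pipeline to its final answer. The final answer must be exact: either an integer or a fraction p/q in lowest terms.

1643

Step 1: 3*(-21)^3 - 7*(-21)^2 + 5*(-21)^1 + 3 = (-27783) + (-3087) + (-105) + (3) = -30972; answer -30972
Step 2: S1 = -30972; c = -35; f(2) = 1*(31) - 1*(-35) = 66; iterating: f(2)=66, f(3)=35, f(4)=-31, f(5)=-66, f(6)=-35, f(7)=31, f(8)=66, f(9)=35, f(10)=-31, f(11)=-66; answer -66
Step 3: S2 = -66; w = -33; cross terms: (3*-38 - 39*-36)=1290, (39*16 - 37*-38)=2030, (37*-9 - 20*16)=-653, (20*-16 - -33*-9)=-617, (-33*-36 - 3*-16)=1236; twice the area = |3286| = 3286; area = 1643; answer 1643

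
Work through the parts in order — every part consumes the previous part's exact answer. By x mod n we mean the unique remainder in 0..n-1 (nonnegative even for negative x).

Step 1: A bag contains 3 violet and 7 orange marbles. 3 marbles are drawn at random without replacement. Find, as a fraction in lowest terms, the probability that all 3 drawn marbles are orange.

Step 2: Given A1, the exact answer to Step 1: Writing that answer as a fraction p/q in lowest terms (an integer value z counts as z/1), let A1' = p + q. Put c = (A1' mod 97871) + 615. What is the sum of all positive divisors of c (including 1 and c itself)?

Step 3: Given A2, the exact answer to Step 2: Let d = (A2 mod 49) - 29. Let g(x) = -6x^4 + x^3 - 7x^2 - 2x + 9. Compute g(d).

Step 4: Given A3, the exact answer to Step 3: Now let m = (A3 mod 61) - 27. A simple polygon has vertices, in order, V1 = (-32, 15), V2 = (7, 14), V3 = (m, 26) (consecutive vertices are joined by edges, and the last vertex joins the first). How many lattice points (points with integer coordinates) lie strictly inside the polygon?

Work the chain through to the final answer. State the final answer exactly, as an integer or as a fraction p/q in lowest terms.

235

Step 1: total draws C(10,3) = 120; favorable C(7,3) = 35; P = 7/24; answer 7/24
Step 2: A1 = 7/24; threaded value p + q = 31; c = 646; 646 = 2 * 17 * 19; sigma = (1 + 2) * (1 + 17) * (1 + 19) = 3 * 18 * 20 = 1080; answer 1080
Step 3: A2 = 1080; d = -27; -6*(-27)^4 + 1*(-27)^3 - 7*(-27)^2 - 2*(-27)^1 + 9 = (-3188646) + (-19683) + (-5103) + (54) + (9) = -3213369; answer -3213369
Step 4: A3 = -3213369; m = 23; cross terms: (-32*14 - 7*15)=-553, (7*26 - 23*14)=-140, (23*15 - -32*26)=1177; twice the area = |484| = 484; area = 242; boundary points = 1 + 4 + 11 = 16; strictly interior points = area - boundary/2 + 1 = 235; answer 235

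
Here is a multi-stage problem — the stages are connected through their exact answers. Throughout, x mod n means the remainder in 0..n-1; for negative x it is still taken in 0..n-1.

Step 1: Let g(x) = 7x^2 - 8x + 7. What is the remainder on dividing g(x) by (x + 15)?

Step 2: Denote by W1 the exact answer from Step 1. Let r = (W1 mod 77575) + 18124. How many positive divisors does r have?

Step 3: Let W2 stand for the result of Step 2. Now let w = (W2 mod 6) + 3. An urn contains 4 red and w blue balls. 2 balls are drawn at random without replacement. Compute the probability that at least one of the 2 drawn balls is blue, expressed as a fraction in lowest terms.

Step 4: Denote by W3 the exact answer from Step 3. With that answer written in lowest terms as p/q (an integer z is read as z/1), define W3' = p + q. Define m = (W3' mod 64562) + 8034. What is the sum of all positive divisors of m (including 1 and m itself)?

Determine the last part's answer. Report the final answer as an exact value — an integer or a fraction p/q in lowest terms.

9660

Step 1: remainder = value at the root: 7*(-15)^2 - 8*(-15)^1 + 7 = (1575) + (120) + (7) = 1702; answer 1702
Step 2: W1 = 1702; r = 19826; 19826 = 2 * 23 * 431; number of divisors = (1+1) * (1+1) * (1+1) = 8; answer 8
Step 3: W2 = 8; w = 5; total draws C(9,2) = 36; complement C(4,2) = 6; favorable 36 - 6 = 30; P = 5/6; answer 5/6
Step 4: W3 = 5/6; threaded value p + q = 11; m = 8045; 8045 = 5 * 1609; sigma = (1 + 5) * (1 + 1609) = 6 * 1610 = 9660; answer 9660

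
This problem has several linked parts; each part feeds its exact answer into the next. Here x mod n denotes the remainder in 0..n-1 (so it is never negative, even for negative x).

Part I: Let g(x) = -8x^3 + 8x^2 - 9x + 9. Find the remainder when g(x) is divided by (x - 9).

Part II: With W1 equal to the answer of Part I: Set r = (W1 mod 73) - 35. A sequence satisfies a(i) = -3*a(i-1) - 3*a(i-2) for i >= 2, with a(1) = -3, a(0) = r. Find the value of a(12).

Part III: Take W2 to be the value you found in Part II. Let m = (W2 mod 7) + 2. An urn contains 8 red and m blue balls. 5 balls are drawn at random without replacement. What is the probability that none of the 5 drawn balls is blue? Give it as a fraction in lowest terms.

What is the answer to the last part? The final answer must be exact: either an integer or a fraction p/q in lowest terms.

2/9

Part I: remainder = value at the root: -8*(9)^3 + 8*(9)^2 - 9*(9)^1 + 9 = (-5832) + (648) + (-81) + (9) = -5256; answer -5256
Part II: W1 = -5256; r = -35; a(2) = -3*(-3) - 3*(-35) = 114; iterating: a(2)=114, a(3)=-333, a(4)=657, a(5)=-972, a(6)=945, a(7)=81, a(8)=-3078, a(9)=8991, a(10)=-17739, a(11)=26244, a(12)=-25515; answer -25515
Part III: W2 = -25515; m = 2; total draws C(10,5) = 252; favorable C(8,5) = 56; P = 2/9; answer 2/9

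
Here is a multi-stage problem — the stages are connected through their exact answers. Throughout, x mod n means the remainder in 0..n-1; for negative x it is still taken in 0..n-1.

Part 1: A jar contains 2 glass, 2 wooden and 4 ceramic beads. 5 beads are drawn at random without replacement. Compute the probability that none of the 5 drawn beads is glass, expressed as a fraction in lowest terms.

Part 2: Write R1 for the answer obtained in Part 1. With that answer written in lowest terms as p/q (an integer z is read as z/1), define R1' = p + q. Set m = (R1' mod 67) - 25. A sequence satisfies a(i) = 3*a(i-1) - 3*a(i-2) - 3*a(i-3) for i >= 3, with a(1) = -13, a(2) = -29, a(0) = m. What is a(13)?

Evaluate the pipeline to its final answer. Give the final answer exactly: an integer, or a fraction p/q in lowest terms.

Part 1: total draws C(8,5) = 56; favorable C(6,5) = 6; P = 3/28; answer 3/28
Part 2: R1 = 3/28; threaded value p + q = 31; m = 6; a(3) = 3*(-29) - 3*(-13) - 3*(6) = -66; iterating: a(3)=-66, a(4)=-72, a(5)=69, a(6)=621, a(7)=1872, a(8)=3546, a(9)=3159, a(10)=-6777, a(11)=-40446, a(12)=-110484, a(13)=-189783; answer -189783

-189783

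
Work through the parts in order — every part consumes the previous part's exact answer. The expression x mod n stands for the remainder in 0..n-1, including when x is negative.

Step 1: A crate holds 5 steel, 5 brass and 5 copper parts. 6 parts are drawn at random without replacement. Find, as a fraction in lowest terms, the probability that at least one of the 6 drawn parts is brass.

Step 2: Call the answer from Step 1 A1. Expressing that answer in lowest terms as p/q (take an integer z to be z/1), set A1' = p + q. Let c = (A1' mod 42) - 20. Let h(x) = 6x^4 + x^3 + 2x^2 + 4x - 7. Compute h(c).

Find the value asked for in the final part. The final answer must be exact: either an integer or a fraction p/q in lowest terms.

Step 1: total draws C(15,6) = 5005; complement C(10,6) = 210; favorable 5005 - 210 = 4795; P = 137/143; answer 137/143
Step 2: A1 = 137/143; threaded value p + q = 280; c = 8; 6*(8)^4 + 1*(8)^3 + 2*(8)^2 + 4*(8)^1 - 7 = (24576) + (512) + (128) + (32) + (-7) = 25241; answer 25241

25241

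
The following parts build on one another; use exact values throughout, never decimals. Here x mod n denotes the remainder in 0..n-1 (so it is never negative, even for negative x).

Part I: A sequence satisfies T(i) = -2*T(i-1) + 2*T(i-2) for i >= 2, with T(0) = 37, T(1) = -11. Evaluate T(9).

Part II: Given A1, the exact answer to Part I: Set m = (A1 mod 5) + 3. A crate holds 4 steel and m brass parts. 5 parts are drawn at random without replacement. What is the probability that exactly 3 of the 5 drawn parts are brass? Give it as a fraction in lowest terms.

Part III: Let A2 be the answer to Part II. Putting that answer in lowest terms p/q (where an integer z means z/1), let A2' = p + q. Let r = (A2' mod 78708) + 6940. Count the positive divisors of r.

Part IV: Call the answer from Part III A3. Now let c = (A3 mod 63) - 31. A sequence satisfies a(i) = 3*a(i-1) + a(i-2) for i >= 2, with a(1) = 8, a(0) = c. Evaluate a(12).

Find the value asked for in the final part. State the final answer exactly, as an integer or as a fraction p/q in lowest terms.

Part I: T(2) = -2*(-11) + 2*(37) = 96; iterating: T(2)=96, T(3)=-214, T(4)=620, T(5)=-1668, T(6)=4576, T(7)=-12488, T(8)=34128, T(9)=-93232; answer -93232
Part II: A1 = -93232; m = 6; total draws C(10,5) = 252; favorable C(6,3)*C(4,2) = 120; P = 10/21; answer 10/21
Part III: A2 = 10/21; threaded value p + q = 31; r = 6971; 6971 is prime, so its only divisors are 1 and 6971; count = 2; answer 2
Part IV: A3 = 2; c = -29; a(2) = 3*(8) + 1*(-29) = -5; iterating: a(2)=-5, a(3)=-7, a(4)=-26, a(5)=-85, a(6)=-281, a(7)=-928, a(8)=-3065, a(9)=-10123, a(10)=-33434, a(11)=-110425, a(12)=-364709; answer -364709

-364709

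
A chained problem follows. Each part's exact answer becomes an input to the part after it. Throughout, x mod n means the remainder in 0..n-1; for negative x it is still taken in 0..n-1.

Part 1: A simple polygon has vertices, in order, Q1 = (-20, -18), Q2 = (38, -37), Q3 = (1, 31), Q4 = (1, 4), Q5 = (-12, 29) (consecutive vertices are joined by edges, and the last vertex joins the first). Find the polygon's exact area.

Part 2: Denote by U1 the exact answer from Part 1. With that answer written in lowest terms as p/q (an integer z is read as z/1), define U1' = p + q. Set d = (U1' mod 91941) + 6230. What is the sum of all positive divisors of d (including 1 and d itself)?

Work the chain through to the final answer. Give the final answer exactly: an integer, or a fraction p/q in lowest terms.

Part 1: cross terms: (-20*-37 - 38*-18)=1424, (38*31 - 1*-37)=1215, (1*4 - 1*31)=-27, (1*29 - -12*4)=77, (-12*-18 - -20*29)=796; twice the area = |3485| = 3485; area = 3485/2; answer 3485/2
Part 2: U1 = 3485/2; threaded value p + q = 3487; d = 9717; 9717 = 3 * 41 * 79; sigma = (1 + 3) * (1 + 41) * (1 + 79) = 4 * 42 * 80 = 13440; answer 13440

13440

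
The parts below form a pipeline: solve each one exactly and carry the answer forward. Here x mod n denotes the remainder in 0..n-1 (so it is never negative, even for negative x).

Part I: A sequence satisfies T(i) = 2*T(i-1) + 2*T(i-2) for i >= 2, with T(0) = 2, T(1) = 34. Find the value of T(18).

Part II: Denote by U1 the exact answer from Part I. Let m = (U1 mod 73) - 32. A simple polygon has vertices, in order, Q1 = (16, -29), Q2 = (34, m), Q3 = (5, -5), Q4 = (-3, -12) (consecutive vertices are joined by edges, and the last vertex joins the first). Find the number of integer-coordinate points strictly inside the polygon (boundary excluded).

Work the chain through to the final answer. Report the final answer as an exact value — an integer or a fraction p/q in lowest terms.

393

Part I: T(2) = 2*(34) + 2*(2) = 72; iterating: T(2)=72, T(3)=212, T(4)=568, T(5)=1560, T(6)=4256, T(7)=11632, T(8)=31776, T(9)=86816, T(10)=237184, T(11)=648000, T(12)=1770368, T(13)=4836736, T(14)=13214208, T(15)=36101888, T(16)=98632192, T(17)=269468160, T(18)=736200704; answer 736200704
Part II: U1 = 736200704; m = -21; cross terms: (16*-21 - 34*-29)=650, (34*-5 - 5*-21)=-65, (5*-12 - -3*-5)=-75, (-3*-29 - 16*-12)=279; twice the area = |789| = 789; area = 789/2; boundary points = 2 + 1 + 1 + 1 = 5; strictly interior points = area - boundary/2 + 1 = 393; answer 393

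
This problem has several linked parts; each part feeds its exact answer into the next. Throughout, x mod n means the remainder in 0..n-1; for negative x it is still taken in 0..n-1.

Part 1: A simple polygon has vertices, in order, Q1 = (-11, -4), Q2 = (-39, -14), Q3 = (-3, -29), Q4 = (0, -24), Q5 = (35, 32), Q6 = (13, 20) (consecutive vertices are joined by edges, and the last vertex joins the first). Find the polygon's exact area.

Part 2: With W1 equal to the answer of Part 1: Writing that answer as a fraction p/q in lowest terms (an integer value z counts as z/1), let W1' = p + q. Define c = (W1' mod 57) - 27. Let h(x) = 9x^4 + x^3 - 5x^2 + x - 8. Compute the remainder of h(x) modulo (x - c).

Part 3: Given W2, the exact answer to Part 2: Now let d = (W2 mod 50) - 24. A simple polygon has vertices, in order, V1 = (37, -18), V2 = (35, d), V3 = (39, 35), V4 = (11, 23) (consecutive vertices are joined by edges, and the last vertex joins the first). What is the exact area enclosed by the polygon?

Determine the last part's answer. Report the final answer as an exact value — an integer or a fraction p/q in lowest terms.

641

Part 1: cross terms: (-11*-14 - -39*-4)=-2, (-39*-29 - -3*-14)=1089, (-3*-24 - 0*-29)=72, (0*32 - 35*-24)=840, (35*20 - 13*32)=284, (13*-4 - -11*20)=168; twice the area = |2451| = 2451; area = 2451/2; answer 2451/2
Part 2: W1 = 2451/2; threaded value p + q = 2453; c = -25; remainder = value at the root: 9*(-25)^4 + 1*(-25)^3 - 5*(-25)^2 + 1*(-25)^1 - 8 = (3515625) + (-15625) + (-3125) + (-25) + (-8) = 3496842; answer 3496842
Part 3: W2 = 3496842; d = 18; cross terms: (37*18 - 35*-18)=1296, (35*35 - 39*18)=523, (39*23 - 11*35)=512, (11*-18 - 37*23)=-1049; twice the area = |1282| = 1282; area = 641; answer 641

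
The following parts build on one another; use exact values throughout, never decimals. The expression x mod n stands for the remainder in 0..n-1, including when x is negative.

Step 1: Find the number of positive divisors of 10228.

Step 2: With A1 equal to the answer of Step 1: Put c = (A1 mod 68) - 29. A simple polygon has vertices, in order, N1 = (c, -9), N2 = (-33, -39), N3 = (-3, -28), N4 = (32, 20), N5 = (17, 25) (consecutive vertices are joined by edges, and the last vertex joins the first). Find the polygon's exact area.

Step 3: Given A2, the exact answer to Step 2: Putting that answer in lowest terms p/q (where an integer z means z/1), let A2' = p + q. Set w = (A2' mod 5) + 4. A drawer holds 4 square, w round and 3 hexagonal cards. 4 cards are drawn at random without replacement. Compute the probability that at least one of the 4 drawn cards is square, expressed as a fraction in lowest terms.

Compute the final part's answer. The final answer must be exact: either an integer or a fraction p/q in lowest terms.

Step 1: 10228 = 2^2 * 2557; number of divisors = (2+1) * (1+1) = 6; answer 6
Step 2: A1 = 6; c = -23; cross terms: (-23*-39 - -33*-9)=600, (-33*-28 - -3*-39)=807, (-3*20 - 32*-28)=836, (32*25 - 17*20)=460, (17*-9 - -23*25)=422; twice the area = |3125| = 3125; area = 3125/2; answer 3125/2
Step 3: A2 = 3125/2; threaded value p + q = 3127; w = 6; total draws C(13,4) = 715; complement C(9,4) = 126; favorable 715 - 126 = 589; P = 589/715; answer 589/715

589/715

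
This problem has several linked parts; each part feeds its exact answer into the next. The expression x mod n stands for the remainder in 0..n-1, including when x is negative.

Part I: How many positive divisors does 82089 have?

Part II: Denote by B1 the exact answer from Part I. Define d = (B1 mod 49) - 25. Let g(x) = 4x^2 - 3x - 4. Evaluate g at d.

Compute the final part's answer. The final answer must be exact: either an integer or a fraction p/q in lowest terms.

711

Part I: 82089 = 3^2 * 7 * 1303; number of divisors = (2+1) * (1+1) * (1+1) = 12; answer 12
Part II: B1 = 12; d = -13; 4*(-13)^2 - 3*(-13)^1 - 4 = (676) + (39) + (-4) = 711; answer 711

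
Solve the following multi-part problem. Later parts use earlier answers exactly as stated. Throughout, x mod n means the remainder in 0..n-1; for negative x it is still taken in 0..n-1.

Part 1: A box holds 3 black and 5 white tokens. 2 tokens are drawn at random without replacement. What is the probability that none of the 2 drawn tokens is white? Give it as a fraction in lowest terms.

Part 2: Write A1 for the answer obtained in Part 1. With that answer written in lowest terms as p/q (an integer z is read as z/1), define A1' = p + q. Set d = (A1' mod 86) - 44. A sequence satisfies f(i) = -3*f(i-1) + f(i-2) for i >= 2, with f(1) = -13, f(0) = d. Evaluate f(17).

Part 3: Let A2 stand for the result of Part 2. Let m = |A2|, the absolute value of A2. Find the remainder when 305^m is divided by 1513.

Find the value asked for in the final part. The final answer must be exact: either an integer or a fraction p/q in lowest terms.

Part 1: total draws C(8,2) = 28; favorable C(3,2) = 3; P = 3/28; answer 3/28
Part 2: A1 = 3/28; threaded value p + q = 31; d = -13; f(2) = -3*(-13) + 1*(-13) = 26; iterating: f(2)=26, f(3)=-91, f(4)=299, f(5)=-988, f(6)=3263, f(7)=-10777, f(8)=35594, f(9)=-117559, f(10)=388271, f(11)=-1282372, f(12)=4235387, f(13)=-13988533, f(14)=46200986, f(15)=-152591491, f(16)=503975459, f(17)=-1664517868; answer -1664517868
Part 3: A2 = -1664517868; m = 1664517868; squarings mod 1513: 305^1=305, 305^2=732, 305^4=222, 305^8=868, 305^16=1463, 305^32=987, 305^64=1310, 305^128=358, 305^256=1072, 305^512=817, 305^1024=256, 305^2048=477, 305^4096=579, 305^8192=868, 305^16384=1463, 305^32768=987, 305^65536=1310, 305^131072=358, 305^262144=1072, 305^524288=817, 305^1048576=256, 305^2097152=477, 305^4194304=579, 305^8388608=868, 305^16777216=1463, 305^33554432=987, 305^67108864=1310, 305^134217728=358, 305^268435456=1072, 305^536870912=817, 305^1073741824=256; 305^1664517868 = 305^4 * 305^8 * 305^32 * 305^64 * 305^128 * 305^512 * 305^1024 * 305^32768 * 305^131072 * 305^262144 * 305^1048576 * 305^2097152 * 305^16777216 * 305^33554432 * 305^536870912 * 305^1073741824 = 324 (mod 1513); answer 324

324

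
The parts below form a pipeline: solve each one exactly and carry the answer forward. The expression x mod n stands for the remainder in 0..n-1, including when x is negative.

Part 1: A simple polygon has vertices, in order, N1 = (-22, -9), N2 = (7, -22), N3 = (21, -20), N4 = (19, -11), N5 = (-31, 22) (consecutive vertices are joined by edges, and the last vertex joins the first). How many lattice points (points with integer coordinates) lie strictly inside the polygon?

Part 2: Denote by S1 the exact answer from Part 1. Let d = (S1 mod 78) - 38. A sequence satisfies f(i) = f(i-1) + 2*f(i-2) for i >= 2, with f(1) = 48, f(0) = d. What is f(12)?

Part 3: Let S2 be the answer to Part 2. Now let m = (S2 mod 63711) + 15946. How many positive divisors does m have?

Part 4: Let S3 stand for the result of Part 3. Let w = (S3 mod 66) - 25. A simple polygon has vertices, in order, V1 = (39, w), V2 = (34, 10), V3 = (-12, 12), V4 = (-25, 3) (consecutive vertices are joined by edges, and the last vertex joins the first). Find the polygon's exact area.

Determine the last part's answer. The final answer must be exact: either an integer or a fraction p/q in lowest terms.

Part 1: cross terms: (-22*-22 - 7*-9)=547, (7*-20 - 21*-22)=322, (21*-11 - 19*-20)=149, (19*22 - -31*-11)=77, (-31*-9 - -22*22)=763; twice the area = |1858| = 1858; area = 929; boundary points = 1 + 2 + 1 + 1 + 1 = 6; strictly interior points = area - boundary/2 + 1 = 927; answer 927
Part 2: S1 = 927; d = 31; f(2) = 1*(48) + 2*(31) = 110; iterating: f(2)=110, f(3)=206, f(4)=426, f(5)=838, f(6)=1690, f(7)=3366, f(8)=6746, f(9)=13478, f(10)=26970, f(11)=53926, f(12)=107866; answer 107866
Part 3: S2 = 107866; m = 60101; 60101 is prime, so its only divisors are 1 and 60101; count = 2; answer 2
Part 4: S3 = 2; w = -23; cross terms: (39*10 - 34*-23)=1172, (34*12 - -12*10)=528, (-12*3 - -25*12)=264, (-25*-23 - 39*3)=458; twice the area = |2422| = 2422; area = 1211; answer 1211

1211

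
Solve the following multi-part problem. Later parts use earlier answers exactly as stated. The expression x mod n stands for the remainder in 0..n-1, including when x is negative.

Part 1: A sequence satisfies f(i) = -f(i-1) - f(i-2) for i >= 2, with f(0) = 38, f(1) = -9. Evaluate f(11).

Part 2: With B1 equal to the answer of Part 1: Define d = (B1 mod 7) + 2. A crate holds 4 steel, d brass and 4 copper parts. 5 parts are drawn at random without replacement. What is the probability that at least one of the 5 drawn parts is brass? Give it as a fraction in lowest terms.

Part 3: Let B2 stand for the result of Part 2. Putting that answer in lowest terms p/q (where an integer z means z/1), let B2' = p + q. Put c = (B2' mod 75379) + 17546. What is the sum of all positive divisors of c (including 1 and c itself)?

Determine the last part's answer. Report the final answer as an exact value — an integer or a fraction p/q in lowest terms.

Part 1: f(2) = -1*(-9) - 1*(38) = -29; iterating: f(2)=-29, f(3)=38, f(4)=-9, f(5)=-29, f(6)=38, f(7)=-9, f(8)=-29, f(9)=38, f(10)=-9, f(11)=-29; answer -29
Part 2: B1 = -29; d = 8; total draws C(16,5) = 4368; complement C(8,5) = 56; favorable 4368 - 56 = 4312; P = 77/78; answer 77/78
Part 3: B2 = 77/78; threaded value p + q = 155; c = 17701; 17701 = 31 * 571; sigma = (1 + 31) * (1 + 571) = 32 * 572 = 18304; answer 18304

18304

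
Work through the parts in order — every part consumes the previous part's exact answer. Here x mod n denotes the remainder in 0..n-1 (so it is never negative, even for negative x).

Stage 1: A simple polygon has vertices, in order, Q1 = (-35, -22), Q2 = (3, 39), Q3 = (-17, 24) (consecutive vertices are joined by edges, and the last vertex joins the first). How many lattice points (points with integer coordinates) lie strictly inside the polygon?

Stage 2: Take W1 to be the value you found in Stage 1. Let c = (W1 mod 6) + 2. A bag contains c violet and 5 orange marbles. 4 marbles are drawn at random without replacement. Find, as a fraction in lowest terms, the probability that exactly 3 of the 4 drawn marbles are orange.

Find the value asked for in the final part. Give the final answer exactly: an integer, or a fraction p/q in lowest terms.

2/11

Stage 1: cross terms: (-35*39 - 3*-22)=-1299, (3*24 - -17*39)=735, (-17*-22 - -35*24)=1214; twice the area = |650| = 650; area = 325; boundary points = 1 + 5 + 2 = 8; strictly interior points = area - boundary/2 + 1 = 322; answer 322
Stage 2: W1 = 322; c = 6; total draws C(11,4) = 330; favorable C(5,3)*C(6,1) = 60; P = 2/11; answer 2/11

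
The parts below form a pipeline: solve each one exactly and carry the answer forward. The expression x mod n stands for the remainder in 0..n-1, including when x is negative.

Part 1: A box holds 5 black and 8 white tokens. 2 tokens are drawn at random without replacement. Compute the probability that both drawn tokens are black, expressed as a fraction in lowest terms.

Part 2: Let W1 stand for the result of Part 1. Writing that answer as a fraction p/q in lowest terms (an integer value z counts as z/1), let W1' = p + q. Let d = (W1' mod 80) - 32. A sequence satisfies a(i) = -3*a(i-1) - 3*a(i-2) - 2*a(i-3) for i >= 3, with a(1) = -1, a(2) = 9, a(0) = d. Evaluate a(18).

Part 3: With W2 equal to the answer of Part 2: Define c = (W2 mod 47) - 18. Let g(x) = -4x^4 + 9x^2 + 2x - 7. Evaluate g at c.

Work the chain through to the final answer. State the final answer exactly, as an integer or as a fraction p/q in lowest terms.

-112704

Part 1: total draws C(13,2) = 78; favorable C(5,2) = 10; P = 5/39; answer 5/39
Part 2: W1 = 5/39; threaded value p + q = 44; d = 12; a(3) = -3*(9) - 3*(-1) - 2*(12) = -48; iterating: a(3)=-48, a(4)=119, a(5)=-231, a(6)=432, a(7)=-841, a(8)=1689, a(9)=-3408, a(10)=6839, a(11)=-13671, a(12)=27312, a(13)=-54601, a(14)=109209, a(15)=-218448, a(16)=436919, a(17)=-873831, a(18)=1747632; answer 1747632
Part 3: W2 = 1747632; c = 13; -4*(13)^4 + 9*(13)^2 + 2*(13)^1 - 7 = (-114244) + (1521) + (26) + (-7) = -112704; answer -112704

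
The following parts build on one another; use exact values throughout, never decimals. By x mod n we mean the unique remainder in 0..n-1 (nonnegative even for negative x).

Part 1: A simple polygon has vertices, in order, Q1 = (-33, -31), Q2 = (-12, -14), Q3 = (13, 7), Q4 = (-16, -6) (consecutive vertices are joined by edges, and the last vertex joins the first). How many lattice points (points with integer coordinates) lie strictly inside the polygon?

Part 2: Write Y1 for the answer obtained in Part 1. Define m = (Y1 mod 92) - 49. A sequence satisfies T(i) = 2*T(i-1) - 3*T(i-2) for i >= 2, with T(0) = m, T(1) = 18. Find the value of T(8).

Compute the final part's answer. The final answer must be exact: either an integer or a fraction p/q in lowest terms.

-6

Part 1: cross terms: (-33*-14 - -12*-31)=90, (-12*7 - 13*-14)=98, (13*-6 - -16*7)=34, (-16*-31 - -33*-6)=298; twice the area = |520| = 520; area = 260; boundary points = 1 + 1 + 1 + 1 = 4; strictly interior points = area - boundary/2 + 1 = 259; answer 259
Part 2: Y1 = 259; m = 26; T(2) = 2*(18) - 3*(26) = -42; iterating: T(2)=-42, T(3)=-138, T(4)=-150, T(5)=114, T(6)=678, T(7)=1014, T(8)=-6; answer -6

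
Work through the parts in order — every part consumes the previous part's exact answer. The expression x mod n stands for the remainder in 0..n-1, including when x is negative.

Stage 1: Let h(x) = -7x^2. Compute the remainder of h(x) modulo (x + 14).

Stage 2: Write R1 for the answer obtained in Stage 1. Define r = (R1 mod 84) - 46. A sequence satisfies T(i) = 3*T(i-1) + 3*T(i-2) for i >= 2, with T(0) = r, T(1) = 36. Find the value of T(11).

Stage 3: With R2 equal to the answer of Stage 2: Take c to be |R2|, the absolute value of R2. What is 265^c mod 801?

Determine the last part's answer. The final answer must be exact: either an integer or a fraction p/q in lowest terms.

Stage 1: remainder = value at the root: -7*(-14)^2 = (-1372) = -1372; answer -1372
Stage 2: R1 = -1372; r = 10; T(2) = 3*(36) + 3*(10) = 138; iterating: T(2)=138, T(3)=522, T(4)=1980, T(5)=7506, T(6)=28458, T(7)=107892, T(8)=409050, T(9)=1550826, T(10)=5879628, T(11)=22291362; answer 22291362
Stage 3: R2 = 22291362; c = 22291362; squarings mod 801: 265^1=265, 265^2=538, 265^4=283, 265^8=790, 265^16=121, 265^32=223, 265^64=67, 265^128=484, 265^256=364, 265^512=331, 265^1024=625, 265^2048=538, 265^4096=283, 265^8192=790, 265^16384=121, 265^32768=223, 265^65536=67, 265^131072=484, 265^262144=364, 265^524288=331, 265^1048576=625, 265^2097152=538, 265^4194304=283, 265^8388608=790, 265^16777216=121; 265^22291362 = 265^2 * 265^32 * 265^128 * 265^256 * 265^512 * 265^8192 * 265^262144 * 265^1048576 * 265^4194304 * 265^16777216 = 388 (mod 801); answer 388

388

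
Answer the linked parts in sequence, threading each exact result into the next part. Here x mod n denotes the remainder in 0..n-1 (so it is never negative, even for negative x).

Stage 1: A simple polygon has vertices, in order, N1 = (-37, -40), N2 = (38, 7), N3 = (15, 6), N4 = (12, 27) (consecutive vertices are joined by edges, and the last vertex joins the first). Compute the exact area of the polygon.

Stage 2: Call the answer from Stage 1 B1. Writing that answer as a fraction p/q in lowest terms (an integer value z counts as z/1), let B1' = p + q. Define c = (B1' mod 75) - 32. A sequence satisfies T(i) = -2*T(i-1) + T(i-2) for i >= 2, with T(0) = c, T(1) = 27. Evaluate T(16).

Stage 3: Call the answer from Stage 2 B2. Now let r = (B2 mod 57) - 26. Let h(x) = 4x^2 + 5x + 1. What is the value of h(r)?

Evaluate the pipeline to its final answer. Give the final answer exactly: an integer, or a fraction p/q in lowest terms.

Stage 1: cross terms: (-37*7 - 38*-40)=1261, (38*6 - 15*7)=123, (15*27 - 12*6)=333, (12*-40 - -37*27)=519; twice the area = |2236| = 2236; area = 1118; answer 1118
Stage 2: B1 = 1118; threaded value p + q = 1119; c = 37; T(2) = -2*(27) + 1*(37) = -17; iterating: T(2)=-17, T(3)=61, T(4)=-139, T(5)=339, T(6)=-817, T(7)=1973, T(8)=-4763, T(9)=11499, T(10)=-27761, T(11)=67021, T(12)=-161803, T(13)=390627, T(14)=-943057, T(15)=2276741, T(16)=-5496539; answer -5496539
Stage 3: B2 = -5496539; r = 2; 4*(2)^2 + 5*(2)^1 + 1 = (16) + (10) + (1) = 27; answer 27

27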